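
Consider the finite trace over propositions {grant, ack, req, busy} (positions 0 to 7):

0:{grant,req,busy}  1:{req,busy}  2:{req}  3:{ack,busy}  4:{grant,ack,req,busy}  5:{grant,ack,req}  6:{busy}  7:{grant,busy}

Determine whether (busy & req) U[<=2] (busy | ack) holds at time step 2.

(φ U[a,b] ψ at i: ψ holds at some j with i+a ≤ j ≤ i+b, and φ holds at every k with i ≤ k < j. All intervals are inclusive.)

Need some j in [2,4] with (busy | ack), and (busy & req) at every k in [2,j-1].
  j=2: (busy | ack) false.
  j=3: (busy | ack) holds, but (busy & req) fails at k=2 → not this j.
  j=4: (busy | ack) holds, but (busy & req) fails at k=2 → not this j.
No j in the window works → until fails.

No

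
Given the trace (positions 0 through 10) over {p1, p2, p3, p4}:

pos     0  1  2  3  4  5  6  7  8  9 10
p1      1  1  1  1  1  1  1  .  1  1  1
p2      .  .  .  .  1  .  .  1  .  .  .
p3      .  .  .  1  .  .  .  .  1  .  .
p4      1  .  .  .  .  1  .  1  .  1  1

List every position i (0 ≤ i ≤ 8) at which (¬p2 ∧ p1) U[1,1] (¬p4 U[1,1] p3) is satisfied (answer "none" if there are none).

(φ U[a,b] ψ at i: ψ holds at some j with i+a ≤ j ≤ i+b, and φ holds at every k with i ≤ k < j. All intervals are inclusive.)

1

Evaluate at each i in [0,8]:
  i=0: ✗ (no rhs in [1,1])
  i=1: ✓ (rhs at j=2; lhs holds on [1,1])
  i=2: ✗ (no rhs in [3,3])
  i=3: ✗ (no rhs in [4,4])
  i=4: ✗ (no rhs in [5,5])
  i=5: ✗ (no rhs in [6,6])
  i=6: ✗ (no rhs in [7,7])
  i=7: ✗ (no rhs in [8,8])
  i=8: ✗ (no rhs in [9,9])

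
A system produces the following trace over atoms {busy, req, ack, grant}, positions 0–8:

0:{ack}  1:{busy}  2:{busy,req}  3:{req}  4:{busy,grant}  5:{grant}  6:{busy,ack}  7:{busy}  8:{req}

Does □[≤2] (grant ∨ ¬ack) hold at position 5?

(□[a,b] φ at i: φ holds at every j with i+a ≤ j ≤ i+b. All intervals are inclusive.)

False

Check (grant ∨ ¬ack) at every j in [5,7]:
  j=5: true
  j=6: false
  j=7: true
Fails at j=6 → formula fails.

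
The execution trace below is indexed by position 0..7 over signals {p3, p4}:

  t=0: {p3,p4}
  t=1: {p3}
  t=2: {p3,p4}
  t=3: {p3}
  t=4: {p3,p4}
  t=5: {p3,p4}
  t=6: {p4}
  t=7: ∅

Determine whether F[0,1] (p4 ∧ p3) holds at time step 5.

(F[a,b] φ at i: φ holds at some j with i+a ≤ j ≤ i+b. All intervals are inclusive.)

True

Check (p4 ∧ p3) at each j in [5,6]:
  j=5: true
  j=6: false
Found at j=5 → formula holds.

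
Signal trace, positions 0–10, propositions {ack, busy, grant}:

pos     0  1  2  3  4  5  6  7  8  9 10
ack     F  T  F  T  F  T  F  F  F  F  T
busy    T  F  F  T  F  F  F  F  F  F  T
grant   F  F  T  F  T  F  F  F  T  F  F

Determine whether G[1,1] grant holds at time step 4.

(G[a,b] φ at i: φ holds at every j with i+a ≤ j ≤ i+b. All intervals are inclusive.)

Check grant at every j in [5,5]:
  j=5: false
Fails at j=5 → formula fails.

No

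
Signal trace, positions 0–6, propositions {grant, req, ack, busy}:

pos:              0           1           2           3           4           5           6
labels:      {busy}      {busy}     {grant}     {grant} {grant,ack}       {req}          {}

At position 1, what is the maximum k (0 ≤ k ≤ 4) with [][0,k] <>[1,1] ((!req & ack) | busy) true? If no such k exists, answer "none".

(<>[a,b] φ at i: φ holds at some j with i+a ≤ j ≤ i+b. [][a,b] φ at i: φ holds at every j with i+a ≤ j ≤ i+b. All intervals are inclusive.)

none

<>[1,1] ((!req & ack) | busy) must hold from j=1 onward; find where it first fails.
  j=1: fails → no k works.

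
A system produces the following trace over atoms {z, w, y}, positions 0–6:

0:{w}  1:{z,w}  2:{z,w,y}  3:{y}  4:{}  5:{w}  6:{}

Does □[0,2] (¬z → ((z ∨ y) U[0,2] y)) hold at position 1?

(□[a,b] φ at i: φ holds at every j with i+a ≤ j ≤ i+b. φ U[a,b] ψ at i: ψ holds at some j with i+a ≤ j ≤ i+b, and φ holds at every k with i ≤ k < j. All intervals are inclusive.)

Check (¬z → ((z ∨ y) U[0,2] y)) at every j in [1,3]:
  j=1: antecedent false → ✓
  j=2: antecedent false → ✓
  j=3: antecedent true; consequent holds → ✓
All positions satisfy it → formula holds.

Holds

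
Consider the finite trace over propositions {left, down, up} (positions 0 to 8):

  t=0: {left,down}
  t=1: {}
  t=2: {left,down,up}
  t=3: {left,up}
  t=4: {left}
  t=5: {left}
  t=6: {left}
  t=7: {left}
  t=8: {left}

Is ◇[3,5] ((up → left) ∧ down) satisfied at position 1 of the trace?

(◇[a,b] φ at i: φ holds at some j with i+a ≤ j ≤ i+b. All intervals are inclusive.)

Does not hold

Check ((up → left) ∧ down) at each j in [4,6]:
  j=4: false
  j=5: false
  j=6: false
No position in the window satisfies it → formula fails.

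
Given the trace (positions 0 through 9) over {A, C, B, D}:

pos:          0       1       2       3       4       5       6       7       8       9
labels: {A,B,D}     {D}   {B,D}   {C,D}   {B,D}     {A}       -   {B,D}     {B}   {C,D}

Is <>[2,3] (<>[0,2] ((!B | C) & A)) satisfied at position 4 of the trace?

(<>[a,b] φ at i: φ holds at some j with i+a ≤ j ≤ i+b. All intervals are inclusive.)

Does not hold

Check <>[0,2] ((!B | C) & A) at each j in [6,7]:
  j=6: fails (none in [6,8])
  j=7: fails (none in [7,9])
No position in the window satisfies it → formula fails.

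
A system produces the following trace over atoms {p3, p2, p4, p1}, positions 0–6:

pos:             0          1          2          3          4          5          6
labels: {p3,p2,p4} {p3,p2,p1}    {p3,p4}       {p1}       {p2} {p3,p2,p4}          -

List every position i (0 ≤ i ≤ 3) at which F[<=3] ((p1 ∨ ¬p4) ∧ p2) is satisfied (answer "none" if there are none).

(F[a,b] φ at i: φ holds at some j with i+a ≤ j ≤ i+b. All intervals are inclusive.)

Evaluate at each i in [0,3]:
  i=0: ✓ (witness j=1)
  i=1: ✓ (witness j=1)
  i=2: ✓ (witness j=4)
  i=3: ✓ (witness j=4)

0, 1, 2, 3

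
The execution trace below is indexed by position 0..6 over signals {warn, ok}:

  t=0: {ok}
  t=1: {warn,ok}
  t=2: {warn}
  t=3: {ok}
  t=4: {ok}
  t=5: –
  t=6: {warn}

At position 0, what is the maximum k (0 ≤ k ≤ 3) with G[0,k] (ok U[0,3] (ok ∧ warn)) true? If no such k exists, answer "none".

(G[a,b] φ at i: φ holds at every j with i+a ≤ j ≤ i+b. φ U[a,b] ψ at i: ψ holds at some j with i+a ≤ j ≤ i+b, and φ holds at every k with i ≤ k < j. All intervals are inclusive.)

1

(ok U[0,3] (ok ∧ warn)) must hold from j=0 onward; find where it first fails.
  j=0: holds
  j=1: holds
  j=2: fails
Holds on [0,1], so largest k = 1.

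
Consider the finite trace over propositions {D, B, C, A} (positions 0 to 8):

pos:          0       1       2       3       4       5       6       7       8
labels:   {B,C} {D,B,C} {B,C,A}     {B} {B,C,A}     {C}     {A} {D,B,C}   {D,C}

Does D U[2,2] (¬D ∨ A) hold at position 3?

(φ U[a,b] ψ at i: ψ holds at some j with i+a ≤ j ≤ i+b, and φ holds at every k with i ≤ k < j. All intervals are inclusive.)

Need some j in [5,5] with (¬D ∨ A), and D at every k in [3,j-1].
  j=5: (¬D ∨ A) holds, but D fails at k=3 → not this j.
No j in the window works → until fails.

False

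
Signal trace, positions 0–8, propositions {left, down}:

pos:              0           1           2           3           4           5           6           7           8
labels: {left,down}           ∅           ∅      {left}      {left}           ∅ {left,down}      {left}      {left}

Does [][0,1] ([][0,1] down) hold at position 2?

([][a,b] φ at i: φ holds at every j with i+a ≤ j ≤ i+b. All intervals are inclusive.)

False

Check [][0,1] down at every j in [2,3]:
  j=2: fails at 2
  j=3: fails at 3
Fails at j=2 → formula fails.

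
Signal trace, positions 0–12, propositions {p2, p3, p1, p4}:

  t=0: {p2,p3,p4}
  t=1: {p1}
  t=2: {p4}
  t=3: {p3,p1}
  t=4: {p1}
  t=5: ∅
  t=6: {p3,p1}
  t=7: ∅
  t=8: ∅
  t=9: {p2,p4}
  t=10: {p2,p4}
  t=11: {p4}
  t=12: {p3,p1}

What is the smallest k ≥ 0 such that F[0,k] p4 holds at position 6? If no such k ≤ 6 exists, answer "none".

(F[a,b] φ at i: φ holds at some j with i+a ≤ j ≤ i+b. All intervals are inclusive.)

3

Scan j = 6,7,… for p4:
  j=6: fails
  j=7: fails
  j=8: fails
  j=9: holds
First hit at j=9, so smallest k = 9-6 = 3.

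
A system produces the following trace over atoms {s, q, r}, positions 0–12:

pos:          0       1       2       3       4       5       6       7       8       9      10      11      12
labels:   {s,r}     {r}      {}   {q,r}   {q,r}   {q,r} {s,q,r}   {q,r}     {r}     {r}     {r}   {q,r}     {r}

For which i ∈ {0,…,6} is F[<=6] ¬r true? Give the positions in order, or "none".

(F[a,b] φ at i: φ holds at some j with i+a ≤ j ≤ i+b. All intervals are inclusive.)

Evaluate at each i in [0,6]:
  i=0: ✓ (witness j=2)
  i=1: ✓ (witness j=2)
  i=2: ✓ (witness j=2)
  i=3: ✗ (none in [3,9])
  i=4: ✗ (none in [4,10])
  i=5: ✗ (none in [5,11])
  i=6: ✗ (none in [6,12])

0, 1, 2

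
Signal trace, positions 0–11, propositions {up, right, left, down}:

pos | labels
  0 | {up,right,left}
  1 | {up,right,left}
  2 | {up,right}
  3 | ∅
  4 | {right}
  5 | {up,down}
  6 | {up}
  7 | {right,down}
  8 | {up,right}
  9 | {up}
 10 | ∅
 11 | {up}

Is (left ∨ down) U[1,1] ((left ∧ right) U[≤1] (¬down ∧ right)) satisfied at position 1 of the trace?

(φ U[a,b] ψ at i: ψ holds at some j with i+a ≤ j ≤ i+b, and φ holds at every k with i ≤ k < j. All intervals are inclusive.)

Need some j in [2,2] with ((left ∧ right) U[≤1] (¬down ∧ right)), and (left ∨ down) at every k in [1,j-1].
  j=2: ((left ∧ right) U[≤1] (¬down ∧ right)) holds; (left ∨ down) holds at every k in [1,1] → satisfied.

Holds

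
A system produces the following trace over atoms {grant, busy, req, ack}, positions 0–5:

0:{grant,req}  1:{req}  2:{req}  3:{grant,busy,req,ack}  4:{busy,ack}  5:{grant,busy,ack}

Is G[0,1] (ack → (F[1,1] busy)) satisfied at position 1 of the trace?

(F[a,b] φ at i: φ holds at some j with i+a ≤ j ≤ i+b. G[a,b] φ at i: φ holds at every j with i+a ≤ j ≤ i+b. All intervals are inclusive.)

Check (ack → (F[1,1] busy)) at every j in [1,2]:
  j=1: antecedent false → ✓
  j=2: antecedent false → ✓
All positions satisfy it → formula holds.

Holds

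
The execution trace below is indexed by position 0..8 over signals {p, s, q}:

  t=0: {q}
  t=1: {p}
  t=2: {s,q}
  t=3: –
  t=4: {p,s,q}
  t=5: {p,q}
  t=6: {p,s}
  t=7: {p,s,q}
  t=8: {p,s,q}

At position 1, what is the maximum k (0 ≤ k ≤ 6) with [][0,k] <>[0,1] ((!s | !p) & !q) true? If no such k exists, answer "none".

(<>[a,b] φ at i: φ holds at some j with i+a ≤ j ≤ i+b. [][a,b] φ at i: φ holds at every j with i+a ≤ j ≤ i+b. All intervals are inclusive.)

2

<>[0,1] ((!s | !p) & !q) must hold from j=1 onward; find where it first fails.
  j=1: holds
  j=2: holds
  j=3: holds
  j=4: fails
Holds on [1,3], so largest k = 2.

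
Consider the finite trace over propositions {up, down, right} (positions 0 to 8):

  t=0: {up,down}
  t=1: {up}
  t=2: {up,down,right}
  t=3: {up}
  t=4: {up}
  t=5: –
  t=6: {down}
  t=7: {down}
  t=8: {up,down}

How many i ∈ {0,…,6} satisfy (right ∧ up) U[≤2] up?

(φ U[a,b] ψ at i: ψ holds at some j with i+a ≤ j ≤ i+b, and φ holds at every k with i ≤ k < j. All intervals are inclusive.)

5

Evaluate at each i in [0,6]:
  i=0: ✓ (rhs at j=0)
  i=1: ✓ (rhs at j=1)
  i=2: ✓ (rhs at j=2)
  i=3: ✓ (rhs at j=3)
  i=4: ✓ (rhs at j=4)
  i=5: ✗ (no rhs in [5,7])
  i=6: ✗ (lhs fails at k=6 before rhs at j=8)
Positions where it holds: {0, 1, 2, 3, 4} → 5.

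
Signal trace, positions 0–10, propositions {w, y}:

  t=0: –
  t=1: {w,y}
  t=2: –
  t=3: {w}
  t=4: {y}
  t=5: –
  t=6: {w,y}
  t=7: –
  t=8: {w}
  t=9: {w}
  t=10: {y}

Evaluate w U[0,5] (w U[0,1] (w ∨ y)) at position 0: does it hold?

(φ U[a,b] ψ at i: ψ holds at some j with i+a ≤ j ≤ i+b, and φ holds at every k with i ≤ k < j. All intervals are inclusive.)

Need some j in [0,5] with (w U[0,1] (w ∨ y)), and w at every k in [0,j-1].
  j=0: (w U[0,1] (w ∨ y)) — fails.
  j=1: (w U[0,1] (w ∨ y)) holds, but w fails at k=0 → not this j.
  j=2: (w U[0,1] (w ∨ y)) — fails.
  j=3: (w U[0,1] (w ∨ y)) holds, but w fails at k=0 → not this j.
  j=4: (w U[0,1] (w ∨ y)) holds, but w fails at k=0 → not this j.
  j=5: (w U[0,1] (w ∨ y)) — fails.
No j in the window works → until fails.

False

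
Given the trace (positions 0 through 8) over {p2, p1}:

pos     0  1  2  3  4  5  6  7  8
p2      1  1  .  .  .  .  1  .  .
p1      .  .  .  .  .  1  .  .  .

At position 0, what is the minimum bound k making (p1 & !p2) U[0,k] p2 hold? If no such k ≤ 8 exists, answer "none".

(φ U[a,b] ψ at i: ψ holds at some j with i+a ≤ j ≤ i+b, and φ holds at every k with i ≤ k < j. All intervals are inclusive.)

0

Need earliest j ≥ 0 with p2, and (p1 & !p2) at every k in [0,j-1].
  j=0: rhs holds (empty prefix). k = 0.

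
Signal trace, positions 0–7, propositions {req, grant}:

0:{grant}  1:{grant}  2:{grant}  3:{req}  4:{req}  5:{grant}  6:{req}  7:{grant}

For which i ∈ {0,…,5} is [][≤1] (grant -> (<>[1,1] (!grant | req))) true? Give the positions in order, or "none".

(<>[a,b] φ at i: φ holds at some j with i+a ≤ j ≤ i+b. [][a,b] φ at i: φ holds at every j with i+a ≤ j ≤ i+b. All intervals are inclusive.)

2, 3, 4, 5

Evaluate at each i in [0,5]:
  i=0: ✗ (fails at j=0)
  i=1: ✗ (fails at j=1)
  i=2: ✓ (all of [2,3])
  i=3: ✓ (all of [3,4])
  i=4: ✓ (all of [4,5])
  i=5: ✓ (all of [5,6])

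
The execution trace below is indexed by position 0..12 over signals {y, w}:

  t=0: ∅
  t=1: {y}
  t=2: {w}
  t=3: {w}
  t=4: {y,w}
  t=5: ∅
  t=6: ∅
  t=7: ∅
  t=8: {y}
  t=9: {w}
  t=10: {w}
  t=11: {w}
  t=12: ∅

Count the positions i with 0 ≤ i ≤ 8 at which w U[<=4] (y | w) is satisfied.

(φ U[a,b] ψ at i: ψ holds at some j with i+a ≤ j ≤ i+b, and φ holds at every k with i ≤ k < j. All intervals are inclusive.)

Evaluate at each i in [0,8]:
  i=0: ✗ (lhs fails at k=0 before rhs at j=1)
  i=1: ✓ (rhs at j=1)
  i=2: ✓ (rhs at j=2)
  i=3: ✓ (rhs at j=3)
  i=4: ✓ (rhs at j=4)
  i=5: ✗ (lhs fails at k=5 before rhs at j=8)
  i=6: ✗ (lhs fails at k=6 before rhs at j=8)
  i=7: ✗ (lhs fails at k=7 before rhs at j=8)
  i=8: ✓ (rhs at j=8)
Positions where it holds: {1, 2, 3, 4, 8} → 5.

5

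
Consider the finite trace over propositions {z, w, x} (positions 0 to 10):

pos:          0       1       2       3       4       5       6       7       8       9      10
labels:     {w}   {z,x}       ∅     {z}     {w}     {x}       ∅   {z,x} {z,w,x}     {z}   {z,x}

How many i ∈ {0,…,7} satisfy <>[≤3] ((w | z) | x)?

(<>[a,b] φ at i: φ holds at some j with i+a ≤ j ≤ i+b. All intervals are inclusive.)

Evaluate at each i in [0,7]:
  i=0: ✓ (witness j=0)
  i=1: ✓ (witness j=1)
  i=2: ✓ (witness j=3)
  i=3: ✓ (witness j=3)
  i=4: ✓ (witness j=4)
  i=5: ✓ (witness j=5)
  i=6: ✓ (witness j=7)
  i=7: ✓ (witness j=7)
Positions where it holds: {0, 1, 2, 3, 4, 5, 6, 7} → 8.

8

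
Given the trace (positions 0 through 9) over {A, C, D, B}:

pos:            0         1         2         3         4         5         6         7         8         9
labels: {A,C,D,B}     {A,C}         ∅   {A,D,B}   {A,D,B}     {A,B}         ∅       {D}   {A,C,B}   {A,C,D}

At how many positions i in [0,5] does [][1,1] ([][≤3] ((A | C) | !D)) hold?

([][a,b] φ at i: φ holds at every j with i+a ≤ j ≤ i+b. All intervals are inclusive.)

3

Evaluate at each i in [0,5]:
  i=0: ✓ (all of [1,1])
  i=1: ✓ (all of [2,2])
  i=2: ✓ (all of [3,3])
  i=3: ✗ (fails at j=4)
  i=4: ✗ (fails at j=5)
  i=5: ✗ (fails at j=6)
Positions where it holds: {0, 1, 2} → 3.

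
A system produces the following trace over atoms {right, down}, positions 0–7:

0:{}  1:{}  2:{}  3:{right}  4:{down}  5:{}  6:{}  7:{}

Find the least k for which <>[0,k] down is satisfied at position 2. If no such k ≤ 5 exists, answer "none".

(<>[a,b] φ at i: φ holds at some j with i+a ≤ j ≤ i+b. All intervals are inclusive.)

Scan j = 2,3,… for down:
  j=2: fails
  j=3: fails
  j=4: holds
First hit at j=4, so smallest k = 4-2 = 2.

2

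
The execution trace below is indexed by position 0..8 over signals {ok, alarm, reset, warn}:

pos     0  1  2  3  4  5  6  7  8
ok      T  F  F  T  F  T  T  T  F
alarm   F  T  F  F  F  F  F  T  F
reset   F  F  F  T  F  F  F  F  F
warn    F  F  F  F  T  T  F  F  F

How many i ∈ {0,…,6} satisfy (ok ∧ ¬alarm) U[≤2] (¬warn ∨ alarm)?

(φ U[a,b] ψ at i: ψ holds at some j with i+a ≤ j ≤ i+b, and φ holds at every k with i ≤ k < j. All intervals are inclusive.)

6

Evaluate at each i in [0,6]:
  i=0: ✓ (rhs at j=0)
  i=1: ✓ (rhs at j=1)
  i=2: ✓ (rhs at j=2)
  i=3: ✓ (rhs at j=3)
  i=4: ✗ (lhs fails at k=4 before rhs at j=6)
  i=5: ✓ (rhs at j=6; lhs holds on [5,5])
  i=6: ✓ (rhs at j=6)
Positions where it holds: {0, 1, 2, 3, 5, 6} → 6.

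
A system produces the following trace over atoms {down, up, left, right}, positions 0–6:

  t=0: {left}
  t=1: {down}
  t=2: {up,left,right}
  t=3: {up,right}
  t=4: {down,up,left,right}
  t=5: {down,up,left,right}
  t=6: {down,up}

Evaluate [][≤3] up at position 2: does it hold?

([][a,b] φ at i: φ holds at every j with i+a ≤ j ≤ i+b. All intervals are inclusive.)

True

Check up at every j in [2,5]:
  j=2: true
  j=3: true
  j=4: true
  j=5: true
All positions satisfy it → formula holds.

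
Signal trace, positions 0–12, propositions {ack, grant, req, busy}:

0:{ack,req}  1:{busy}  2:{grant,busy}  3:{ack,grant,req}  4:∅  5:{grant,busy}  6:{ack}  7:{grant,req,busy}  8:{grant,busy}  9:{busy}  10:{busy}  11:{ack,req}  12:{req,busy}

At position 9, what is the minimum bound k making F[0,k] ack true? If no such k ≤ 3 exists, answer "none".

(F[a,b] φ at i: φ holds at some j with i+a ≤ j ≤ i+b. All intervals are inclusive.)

2

Scan j = 9,10,… for ack:
  j=9: fails
  j=10: fails
  j=11: holds
First hit at j=11, so smallest k = 11-9 = 2.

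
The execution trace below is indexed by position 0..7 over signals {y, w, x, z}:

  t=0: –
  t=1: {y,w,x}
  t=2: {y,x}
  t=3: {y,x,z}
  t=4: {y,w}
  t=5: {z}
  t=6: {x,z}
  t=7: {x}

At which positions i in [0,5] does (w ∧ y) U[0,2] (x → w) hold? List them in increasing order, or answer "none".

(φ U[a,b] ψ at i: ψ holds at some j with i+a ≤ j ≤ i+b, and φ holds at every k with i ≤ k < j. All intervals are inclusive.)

0, 1, 4, 5

Evaluate at each i in [0,5]:
  i=0: ✓ (rhs at j=0)
  i=1: ✓ (rhs at j=1)
  i=2: ✗ (lhs fails at k=2 before rhs at j=4)
  i=3: ✗ (lhs fails at k=3 before rhs at j=4)
  i=4: ✓ (rhs at j=4)
  i=5: ✓ (rhs at j=5)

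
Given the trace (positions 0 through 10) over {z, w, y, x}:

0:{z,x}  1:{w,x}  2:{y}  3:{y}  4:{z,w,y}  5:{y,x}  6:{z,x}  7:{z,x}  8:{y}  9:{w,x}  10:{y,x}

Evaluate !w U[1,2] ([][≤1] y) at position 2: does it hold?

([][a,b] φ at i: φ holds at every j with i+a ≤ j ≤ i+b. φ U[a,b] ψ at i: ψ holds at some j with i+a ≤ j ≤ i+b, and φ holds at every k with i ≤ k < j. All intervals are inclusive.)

Yes

Need some j in [3,4] with [][≤1] y, and !w at every k in [2,j-1].
  j=3: [][≤1] y holds; !w holds at every k in [2,2] → satisfied.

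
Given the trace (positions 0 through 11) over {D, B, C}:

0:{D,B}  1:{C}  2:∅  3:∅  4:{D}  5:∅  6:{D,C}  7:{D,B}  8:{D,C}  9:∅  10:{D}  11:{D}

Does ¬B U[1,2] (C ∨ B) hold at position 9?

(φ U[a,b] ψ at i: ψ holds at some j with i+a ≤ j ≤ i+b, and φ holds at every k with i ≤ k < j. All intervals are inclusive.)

Need some j in [10,11] with (C ∨ B), and ¬B at every k in [9,j-1].
  j=10: (C ∨ B) false.
  j=11: (C ∨ B) false.
No j in the window works → until fails.

No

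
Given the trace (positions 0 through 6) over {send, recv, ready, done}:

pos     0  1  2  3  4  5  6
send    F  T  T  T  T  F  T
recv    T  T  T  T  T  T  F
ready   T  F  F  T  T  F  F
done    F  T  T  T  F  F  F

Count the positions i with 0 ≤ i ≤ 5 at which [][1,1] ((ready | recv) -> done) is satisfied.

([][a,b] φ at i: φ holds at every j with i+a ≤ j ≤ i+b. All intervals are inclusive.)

Evaluate at each i in [0,5]:
  i=0: ✓ (all of [1,1])
  i=1: ✓ (all of [2,2])
  i=2: ✓ (all of [3,3])
  i=3: ✗ (fails at j=4)
  i=4: ✗ (fails at j=5)
  i=5: ✓ (all of [6,6])
Positions where it holds: {0, 1, 2, 5} → 4.

4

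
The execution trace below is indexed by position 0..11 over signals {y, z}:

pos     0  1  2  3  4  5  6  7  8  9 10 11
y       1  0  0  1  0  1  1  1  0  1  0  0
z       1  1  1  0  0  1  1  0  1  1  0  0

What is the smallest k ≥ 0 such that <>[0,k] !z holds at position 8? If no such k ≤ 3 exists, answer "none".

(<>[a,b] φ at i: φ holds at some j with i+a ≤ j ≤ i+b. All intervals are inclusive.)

Scan j = 8,9,… for !z:
  j=8: fails
  j=9: fails
  j=10: holds
First hit at j=10, so smallest k = 10-8 = 2.

2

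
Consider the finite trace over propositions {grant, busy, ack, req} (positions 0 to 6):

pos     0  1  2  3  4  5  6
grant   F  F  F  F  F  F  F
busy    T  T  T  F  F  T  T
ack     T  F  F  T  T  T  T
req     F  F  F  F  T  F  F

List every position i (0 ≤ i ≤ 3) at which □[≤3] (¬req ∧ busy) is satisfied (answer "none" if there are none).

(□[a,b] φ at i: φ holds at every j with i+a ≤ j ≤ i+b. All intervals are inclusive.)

none

Evaluate at each i in [0,3]:
  i=0: ✗ (fails at j=3)
  i=1: ✗ (fails at j=3)
  i=2: ✗ (fails at j=3)
  i=3: ✗ (fails at j=3)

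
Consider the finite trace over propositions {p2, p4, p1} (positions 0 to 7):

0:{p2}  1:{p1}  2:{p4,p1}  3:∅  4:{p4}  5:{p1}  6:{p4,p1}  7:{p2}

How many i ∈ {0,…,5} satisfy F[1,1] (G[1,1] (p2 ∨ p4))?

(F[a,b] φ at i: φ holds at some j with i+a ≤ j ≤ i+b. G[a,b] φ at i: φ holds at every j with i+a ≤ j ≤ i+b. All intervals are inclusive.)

4

Evaluate at each i in [0,5]:
  i=0: ✓ (witness j=1)
  i=1: ✗ (none in [2,2])
  i=2: ✓ (witness j=3)
  i=3: ✗ (none in [4,4])
  i=4: ✓ (witness j=5)
  i=5: ✓ (witness j=6)
Positions where it holds: {0, 2, 4, 5} → 4.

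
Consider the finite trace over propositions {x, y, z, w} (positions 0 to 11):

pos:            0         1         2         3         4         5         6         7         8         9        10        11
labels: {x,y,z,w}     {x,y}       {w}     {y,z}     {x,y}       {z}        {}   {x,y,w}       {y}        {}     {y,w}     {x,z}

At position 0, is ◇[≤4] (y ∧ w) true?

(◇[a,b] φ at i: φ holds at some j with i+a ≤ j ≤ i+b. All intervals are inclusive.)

Holds

Check (y ∧ w) at each j in [0,4]:
  j=0: true
  j=1: false
  j=2: false
  j=3: false
  j=4: false
Found at j=0 → formula holds.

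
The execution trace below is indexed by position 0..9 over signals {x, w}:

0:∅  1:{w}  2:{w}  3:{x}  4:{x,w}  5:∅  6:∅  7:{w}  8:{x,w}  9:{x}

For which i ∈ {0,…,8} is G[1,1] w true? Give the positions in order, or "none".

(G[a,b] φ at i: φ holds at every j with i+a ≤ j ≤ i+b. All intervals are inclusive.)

Evaluate at each i in [0,8]:
  i=0: ✓ (all of [1,1])
  i=1: ✓ (all of [2,2])
  i=2: ✗ (fails at j=3)
  i=3: ✓ (all of [4,4])
  i=4: ✗ (fails at j=5)
  i=5: ✗ (fails at j=6)
  i=6: ✓ (all of [7,7])
  i=7: ✓ (all of [8,8])
  i=8: ✗ (fails at j=9)

0, 1, 3, 6, 7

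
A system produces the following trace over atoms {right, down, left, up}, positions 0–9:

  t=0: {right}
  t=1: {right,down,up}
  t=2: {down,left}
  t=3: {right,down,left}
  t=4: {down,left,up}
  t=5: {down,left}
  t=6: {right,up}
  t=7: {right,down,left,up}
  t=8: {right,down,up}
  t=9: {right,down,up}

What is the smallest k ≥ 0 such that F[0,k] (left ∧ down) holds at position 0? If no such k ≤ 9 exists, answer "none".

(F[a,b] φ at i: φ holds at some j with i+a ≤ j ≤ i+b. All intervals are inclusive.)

2

Scan j = 0,1,… for (left ∧ down):
  j=0: fails
  j=1: fails
  j=2: holds
First hit at j=2, so smallest k = 2-0 = 2.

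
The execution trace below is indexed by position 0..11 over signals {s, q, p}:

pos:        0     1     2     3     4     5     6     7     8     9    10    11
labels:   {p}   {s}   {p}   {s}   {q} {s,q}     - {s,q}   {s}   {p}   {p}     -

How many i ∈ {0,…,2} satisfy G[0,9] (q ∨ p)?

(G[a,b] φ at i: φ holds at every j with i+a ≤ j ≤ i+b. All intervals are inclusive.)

0

Evaluate at each i in [0,2]:
  i=0: ✗ (fails at j=1)
  i=1: ✗ (fails at j=1)
  i=2: ✗ (fails at j=3)
Positions where it holds: {} → 0.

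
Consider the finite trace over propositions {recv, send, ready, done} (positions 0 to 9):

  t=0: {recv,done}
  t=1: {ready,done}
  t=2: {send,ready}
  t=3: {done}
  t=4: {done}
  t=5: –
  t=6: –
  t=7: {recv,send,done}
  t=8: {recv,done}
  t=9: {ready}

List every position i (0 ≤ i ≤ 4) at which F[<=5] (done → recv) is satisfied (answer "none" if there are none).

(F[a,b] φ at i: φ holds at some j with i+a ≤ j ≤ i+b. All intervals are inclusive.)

Evaluate at each i in [0,4]:
  i=0: ✓ (witness j=0)
  i=1: ✓ (witness j=2)
  i=2: ✓ (witness j=2)
  i=3: ✓ (witness j=5)
  i=4: ✓ (witness j=5)

0, 1, 2, 3, 4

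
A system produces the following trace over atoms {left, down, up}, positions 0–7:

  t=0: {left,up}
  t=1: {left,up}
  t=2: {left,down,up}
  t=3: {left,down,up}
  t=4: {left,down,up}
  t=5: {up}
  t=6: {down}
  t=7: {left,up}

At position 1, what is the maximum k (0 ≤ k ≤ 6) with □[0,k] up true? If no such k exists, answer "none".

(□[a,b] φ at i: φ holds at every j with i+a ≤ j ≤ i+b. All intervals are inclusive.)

4

up must hold from j=1 onward; find where it first fails.
  j=1: holds
  j=2: holds
  j=3: holds
  j=4: holds
  j=5: holds
  j=6: fails
Holds on [1,5], so largest k = 4.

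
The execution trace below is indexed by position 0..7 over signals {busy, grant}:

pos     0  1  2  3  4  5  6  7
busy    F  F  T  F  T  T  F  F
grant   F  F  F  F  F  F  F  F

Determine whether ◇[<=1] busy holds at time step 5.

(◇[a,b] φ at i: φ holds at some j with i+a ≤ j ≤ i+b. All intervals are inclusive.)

Yes

Check busy at each j in [5,6]:
  j=5: true
  j=6: false
Found at j=5 → formula holds.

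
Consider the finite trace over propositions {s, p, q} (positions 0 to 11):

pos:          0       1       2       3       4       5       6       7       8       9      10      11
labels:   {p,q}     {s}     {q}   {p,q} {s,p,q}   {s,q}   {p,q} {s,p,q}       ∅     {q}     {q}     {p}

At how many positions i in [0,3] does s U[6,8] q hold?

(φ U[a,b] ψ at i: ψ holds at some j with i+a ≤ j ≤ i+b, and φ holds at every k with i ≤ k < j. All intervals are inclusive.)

Evaluate at each i in [0,3]:
  i=0: ✗ (lhs fails at k=0 before rhs at j=6)
  i=1: ✗ (lhs fails at k=2 before rhs at j=7)
  i=2: ✗ (lhs fails at k=2 before rhs at j=9)
  i=3: ✗ (lhs fails at k=3 before rhs at j=9)
Positions where it holds: {} → 0.

0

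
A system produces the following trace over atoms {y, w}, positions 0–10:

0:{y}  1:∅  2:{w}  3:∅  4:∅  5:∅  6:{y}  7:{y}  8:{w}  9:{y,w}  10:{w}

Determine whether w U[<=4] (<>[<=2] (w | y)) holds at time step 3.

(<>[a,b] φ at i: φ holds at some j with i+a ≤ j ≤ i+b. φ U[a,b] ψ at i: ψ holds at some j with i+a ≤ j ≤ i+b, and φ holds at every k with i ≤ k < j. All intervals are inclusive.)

Need some j in [3,7] with <>[<=2] (w | y), and w at every k in [3,j-1].
  j=3: <>[<=2] (w | y) — fails (none in [3,5]).
  j=4: <>[<=2] (w | y) holds, but w fails at k=3 → not this j.
  j=5: <>[<=2] (w | y) holds, but w fails at k=3 → not this j.
  j=6: <>[<=2] (w | y) holds, but w fails at k=3 → not this j.
  j=7: <>[<=2] (w | y) holds, but w fails at k=3 → not this j.
No j in the window works → until fails.

No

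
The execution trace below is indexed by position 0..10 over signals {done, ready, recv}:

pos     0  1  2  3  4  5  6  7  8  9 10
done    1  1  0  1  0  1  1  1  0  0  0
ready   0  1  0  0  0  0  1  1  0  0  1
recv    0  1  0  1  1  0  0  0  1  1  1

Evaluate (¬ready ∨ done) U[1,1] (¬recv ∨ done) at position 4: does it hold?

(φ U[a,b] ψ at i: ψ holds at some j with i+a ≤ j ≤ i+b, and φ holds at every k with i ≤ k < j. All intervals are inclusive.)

Need some j in [5,5] with (¬recv ∨ done), and (¬ready ∨ done) at every k in [4,j-1].
  j=5: (¬recv ∨ done) holds; (¬ready ∨ done) holds at every k in [4,4] → satisfied.

True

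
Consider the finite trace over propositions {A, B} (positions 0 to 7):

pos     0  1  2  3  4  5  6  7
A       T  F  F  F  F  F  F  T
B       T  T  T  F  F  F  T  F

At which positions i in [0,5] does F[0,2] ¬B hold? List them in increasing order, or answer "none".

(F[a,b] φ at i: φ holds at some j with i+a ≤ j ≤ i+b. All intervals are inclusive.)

1, 2, 3, 4, 5

Evaluate at each i in [0,5]:
  i=0: ✗ (none in [0,2])
  i=1: ✓ (witness j=3)
  i=2: ✓ (witness j=3)
  i=3: ✓ (witness j=3)
  i=4: ✓ (witness j=4)
  i=5: ✓ (witness j=5)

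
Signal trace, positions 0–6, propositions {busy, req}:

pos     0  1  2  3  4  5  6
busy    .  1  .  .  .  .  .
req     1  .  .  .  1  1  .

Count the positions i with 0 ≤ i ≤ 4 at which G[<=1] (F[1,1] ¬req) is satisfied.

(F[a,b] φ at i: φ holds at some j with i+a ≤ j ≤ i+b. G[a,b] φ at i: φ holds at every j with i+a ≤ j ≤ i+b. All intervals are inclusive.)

Evaluate at each i in [0,4]:
  i=0: ✓ (all of [0,1])
  i=1: ✓ (all of [1,2])
  i=2: ✗ (fails at j=3)
  i=3: ✗ (fails at j=3)
  i=4: ✗ (fails at j=4)
Positions where it holds: {0, 1} → 2.

2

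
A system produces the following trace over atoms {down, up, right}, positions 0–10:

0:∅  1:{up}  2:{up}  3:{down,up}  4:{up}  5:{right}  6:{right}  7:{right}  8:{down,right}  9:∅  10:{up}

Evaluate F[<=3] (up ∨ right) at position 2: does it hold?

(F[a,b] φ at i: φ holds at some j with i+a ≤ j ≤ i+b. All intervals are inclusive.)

Holds

Check (up ∨ right) at each j in [2,5]:
  j=2: true
  j=3: true
  j=4: true
  j=5: true
Found at j=2 → formula holds.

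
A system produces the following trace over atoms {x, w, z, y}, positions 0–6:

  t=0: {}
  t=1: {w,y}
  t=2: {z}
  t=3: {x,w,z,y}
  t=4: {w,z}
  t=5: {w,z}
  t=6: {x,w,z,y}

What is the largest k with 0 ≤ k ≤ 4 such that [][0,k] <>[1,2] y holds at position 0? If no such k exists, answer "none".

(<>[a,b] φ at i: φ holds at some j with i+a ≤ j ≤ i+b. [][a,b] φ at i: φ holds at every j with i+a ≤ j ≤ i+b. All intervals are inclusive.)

<>[1,2] y must hold from j=0 onward; find where it first fails.
  j=0: holds
  j=1: holds
  j=2: holds
  j=3: fails
Holds on [0,2], so largest k = 2.

2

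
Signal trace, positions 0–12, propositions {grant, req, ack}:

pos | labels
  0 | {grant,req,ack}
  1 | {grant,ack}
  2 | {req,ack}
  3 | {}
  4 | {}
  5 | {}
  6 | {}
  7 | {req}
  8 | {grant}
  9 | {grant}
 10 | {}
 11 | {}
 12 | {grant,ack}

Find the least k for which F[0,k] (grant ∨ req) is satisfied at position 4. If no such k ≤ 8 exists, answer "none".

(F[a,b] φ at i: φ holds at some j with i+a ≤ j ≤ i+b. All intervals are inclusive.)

Scan j = 4,5,… for (grant ∨ req):
  j=4: fails
  j=5: fails
  j=6: fails
  j=7: holds
First hit at j=7, so smallest k = 7-4 = 3.

3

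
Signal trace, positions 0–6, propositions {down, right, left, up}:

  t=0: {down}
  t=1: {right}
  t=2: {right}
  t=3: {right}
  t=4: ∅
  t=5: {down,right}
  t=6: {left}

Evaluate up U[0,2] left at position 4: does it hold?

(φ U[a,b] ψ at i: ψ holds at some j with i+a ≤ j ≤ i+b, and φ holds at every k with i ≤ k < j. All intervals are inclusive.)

Need some j in [4,6] with left, and up at every k in [4,j-1].
  j=4: left false.
  j=5: left false.
  j=6: left holds, but up fails at k=4 → not this j.
No j in the window works → until fails.

No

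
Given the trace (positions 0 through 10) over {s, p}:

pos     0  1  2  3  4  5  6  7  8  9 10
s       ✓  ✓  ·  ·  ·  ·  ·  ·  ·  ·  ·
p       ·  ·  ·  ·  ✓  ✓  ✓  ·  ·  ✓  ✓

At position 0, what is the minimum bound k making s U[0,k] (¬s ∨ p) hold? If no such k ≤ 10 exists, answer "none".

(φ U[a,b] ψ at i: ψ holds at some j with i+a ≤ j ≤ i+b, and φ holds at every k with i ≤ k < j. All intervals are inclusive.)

2

Need earliest j ≥ 0 with (¬s ∨ p), and s at every k in [0,j-1].
  j=0: rhs fails.
  j=1: rhs fails.
  j=2: rhs holds; lhs holds on [0,1]. k = 2.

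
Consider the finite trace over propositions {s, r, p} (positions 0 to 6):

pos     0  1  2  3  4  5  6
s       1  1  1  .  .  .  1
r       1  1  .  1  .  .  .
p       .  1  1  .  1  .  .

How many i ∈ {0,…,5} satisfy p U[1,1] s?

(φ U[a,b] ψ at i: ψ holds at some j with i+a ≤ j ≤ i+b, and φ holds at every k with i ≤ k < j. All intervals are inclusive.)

Evaluate at each i in [0,5]:
  i=0: ✗ (lhs fails at k=0 before rhs at j=1)
  i=1: ✓ (rhs at j=2; lhs holds on [1,1])
  i=2: ✗ (no rhs in [3,3])
  i=3: ✗ (no rhs in [4,4])
  i=4: ✗ (no rhs in [5,5])
  i=5: ✗ (lhs fails at k=5 before rhs at j=6)
Positions where it holds: {1} → 1.

1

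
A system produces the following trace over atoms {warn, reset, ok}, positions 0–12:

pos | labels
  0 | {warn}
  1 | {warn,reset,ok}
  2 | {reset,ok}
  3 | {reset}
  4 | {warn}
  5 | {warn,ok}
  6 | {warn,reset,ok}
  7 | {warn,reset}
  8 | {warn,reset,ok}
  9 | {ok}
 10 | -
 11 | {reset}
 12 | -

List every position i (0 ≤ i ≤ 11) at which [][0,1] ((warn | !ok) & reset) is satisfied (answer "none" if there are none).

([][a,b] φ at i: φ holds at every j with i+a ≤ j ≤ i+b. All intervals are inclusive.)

Evaluate at each i in [0,11]:
  i=0: ✗ (fails at j=0)
  i=1: ✗ (fails at j=2)
  i=2: ✗ (fails at j=2)
  i=3: ✗ (fails at j=4)
  i=4: ✗ (fails at j=4)
  i=5: ✗ (fails at j=5)
  i=6: ✓ (all of [6,7])
  i=7: ✓ (all of [7,8])
  i=8: ✗ (fails at j=9)
  i=9: ✗ (fails at j=9)
  i=10: ✗ (fails at j=10)
  i=11: ✗ (fails at j=12)

6, 7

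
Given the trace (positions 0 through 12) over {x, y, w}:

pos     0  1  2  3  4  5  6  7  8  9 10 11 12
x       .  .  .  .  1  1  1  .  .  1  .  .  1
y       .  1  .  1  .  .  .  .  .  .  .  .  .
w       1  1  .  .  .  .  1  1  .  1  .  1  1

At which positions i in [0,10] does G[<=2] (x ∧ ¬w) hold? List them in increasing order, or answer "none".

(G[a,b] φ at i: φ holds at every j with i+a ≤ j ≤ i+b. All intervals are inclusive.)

none

Evaluate at each i in [0,10]:
  i=0: ✗ (fails at j=0)
  i=1: ✗ (fails at j=1)
  i=2: ✗ (fails at j=2)
  i=3: ✗ (fails at j=3)
  i=4: ✗ (fails at j=6)
  i=5: ✗ (fails at j=6)
  i=6: ✗ (fails at j=6)
  i=7: ✗ (fails at j=7)
  i=8: ✗ (fails at j=8)
  i=9: ✗ (fails at j=9)
  i=10: ✗ (fails at j=10)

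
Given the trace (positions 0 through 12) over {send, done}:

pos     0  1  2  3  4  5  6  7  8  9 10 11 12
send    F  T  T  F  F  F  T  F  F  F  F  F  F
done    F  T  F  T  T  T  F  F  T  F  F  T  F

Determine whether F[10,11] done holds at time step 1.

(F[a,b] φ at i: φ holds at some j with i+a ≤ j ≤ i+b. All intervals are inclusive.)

Check done at each j in [11,12]:
  j=11: true
  j=12: false
Found at j=11 → formula holds.

Holds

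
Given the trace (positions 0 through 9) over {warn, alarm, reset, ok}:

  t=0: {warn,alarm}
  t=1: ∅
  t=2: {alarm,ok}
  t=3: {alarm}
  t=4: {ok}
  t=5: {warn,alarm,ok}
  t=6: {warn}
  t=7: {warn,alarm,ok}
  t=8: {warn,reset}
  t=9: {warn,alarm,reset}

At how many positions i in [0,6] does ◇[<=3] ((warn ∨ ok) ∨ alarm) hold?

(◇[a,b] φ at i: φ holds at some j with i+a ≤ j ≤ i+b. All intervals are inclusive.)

Evaluate at each i in [0,6]:
  i=0: ✓ (witness j=0)
  i=1: ✓ (witness j=2)
  i=2: ✓ (witness j=2)
  i=3: ✓ (witness j=3)
  i=4: ✓ (witness j=4)
  i=5: ✓ (witness j=5)
  i=6: ✓ (witness j=6)
Positions where it holds: {0, 1, 2, 3, 4, 5, 6} → 7.

7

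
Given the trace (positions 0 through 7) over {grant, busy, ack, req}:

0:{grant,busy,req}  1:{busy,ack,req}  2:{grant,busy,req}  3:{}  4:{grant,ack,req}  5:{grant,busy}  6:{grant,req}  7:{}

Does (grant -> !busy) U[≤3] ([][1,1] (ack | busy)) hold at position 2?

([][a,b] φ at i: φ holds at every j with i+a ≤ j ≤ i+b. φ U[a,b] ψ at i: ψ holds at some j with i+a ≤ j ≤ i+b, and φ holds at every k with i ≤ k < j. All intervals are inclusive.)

False

Need some j in [2,5] with [][1,1] (ack | busy), and (grant -> !busy) at every k in [2,j-1].
  j=2: [][1,1] (ack | busy) — fails at 3.
  j=3: [][1,1] (ack | busy) holds, but (grant -> !busy) fails at k=2 → not this j.
  j=4: [][1,1] (ack | busy) holds, but (grant -> !busy) fails at k=2 → not this j.
  j=5: [][1,1] (ack | busy) — fails at 6.
No j in the window works → until fails.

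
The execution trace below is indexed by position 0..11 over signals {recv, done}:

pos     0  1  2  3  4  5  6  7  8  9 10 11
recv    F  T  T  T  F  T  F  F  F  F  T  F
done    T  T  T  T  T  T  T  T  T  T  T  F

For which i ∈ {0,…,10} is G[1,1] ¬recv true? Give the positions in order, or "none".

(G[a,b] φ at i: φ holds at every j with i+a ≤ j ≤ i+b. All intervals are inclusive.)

3, 5, 6, 7, 8, 10

Evaluate at each i in [0,10]:
  i=0: ✗ (fails at j=1)
  i=1: ✗ (fails at j=2)
  i=2: ✗ (fails at j=3)
  i=3: ✓ (all of [4,4])
  i=4: ✗ (fails at j=5)
  i=5: ✓ (all of [6,6])
  i=6: ✓ (all of [7,7])
  i=7: ✓ (all of [8,8])
  i=8: ✓ (all of [9,9])
  i=9: ✗ (fails at j=10)
  i=10: ✓ (all of [11,11])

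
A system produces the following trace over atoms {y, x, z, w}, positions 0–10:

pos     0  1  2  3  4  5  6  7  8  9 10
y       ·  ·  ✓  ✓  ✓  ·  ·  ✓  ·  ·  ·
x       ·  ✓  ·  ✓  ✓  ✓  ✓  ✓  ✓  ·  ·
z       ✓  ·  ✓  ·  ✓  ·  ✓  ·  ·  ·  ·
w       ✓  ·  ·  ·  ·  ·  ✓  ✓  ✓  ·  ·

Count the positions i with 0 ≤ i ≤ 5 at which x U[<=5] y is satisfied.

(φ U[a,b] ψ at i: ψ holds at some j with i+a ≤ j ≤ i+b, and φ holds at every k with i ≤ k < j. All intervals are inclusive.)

Evaluate at each i in [0,5]:
  i=0: ✗ (lhs fails at k=0 before rhs at j=2)
  i=1: ✓ (rhs at j=2; lhs holds on [1,1])
  i=2: ✓ (rhs at j=2)
  i=3: ✓ (rhs at j=3)
  i=4: ✓ (rhs at j=4)
  i=5: ✓ (rhs at j=7; lhs holds on [5,6])
Positions where it holds: {1, 2, 3, 4, 5} → 5.

5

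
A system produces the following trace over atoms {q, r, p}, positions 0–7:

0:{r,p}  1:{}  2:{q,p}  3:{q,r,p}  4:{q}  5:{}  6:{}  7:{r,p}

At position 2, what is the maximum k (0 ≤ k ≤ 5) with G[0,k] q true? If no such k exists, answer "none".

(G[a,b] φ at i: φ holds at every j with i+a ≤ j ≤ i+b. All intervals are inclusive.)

2

q must hold from j=2 onward; find where it first fails.
  j=2: holds
  j=3: holds
  j=4: holds
  j=5: fails
Holds on [2,4], so largest k = 2.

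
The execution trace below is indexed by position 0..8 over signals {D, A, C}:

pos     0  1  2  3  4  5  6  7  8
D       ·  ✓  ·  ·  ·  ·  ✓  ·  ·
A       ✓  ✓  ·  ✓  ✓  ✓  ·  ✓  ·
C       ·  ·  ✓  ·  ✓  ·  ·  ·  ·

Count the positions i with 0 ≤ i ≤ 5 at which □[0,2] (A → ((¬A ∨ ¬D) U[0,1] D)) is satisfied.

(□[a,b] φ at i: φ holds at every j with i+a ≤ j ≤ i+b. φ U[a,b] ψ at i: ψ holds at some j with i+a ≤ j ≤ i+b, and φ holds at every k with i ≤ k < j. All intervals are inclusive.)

Evaluate at each i in [0,5]:
  i=0: ✓ (all of [0,2])
  i=1: ✗ (fails at j=3)
  i=2: ✗ (fails at j=3)
  i=3: ✗ (fails at j=3)
  i=4: ✗ (fails at j=4)
  i=5: ✗ (fails at j=7)
Positions where it holds: {0} → 1.

1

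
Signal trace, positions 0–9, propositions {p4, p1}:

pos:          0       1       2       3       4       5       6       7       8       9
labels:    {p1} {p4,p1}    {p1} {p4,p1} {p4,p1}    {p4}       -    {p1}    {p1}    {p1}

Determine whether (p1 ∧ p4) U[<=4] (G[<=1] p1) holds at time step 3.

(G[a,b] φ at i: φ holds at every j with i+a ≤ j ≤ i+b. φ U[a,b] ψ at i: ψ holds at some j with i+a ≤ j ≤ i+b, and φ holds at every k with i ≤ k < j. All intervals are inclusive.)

Need some j in [3,7] with G[<=1] p1, and (p1 ∧ p4) at every k in [3,j-1].
  j=3: G[<=1] p1 holds; no prefix to check → satisfied.

Holds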